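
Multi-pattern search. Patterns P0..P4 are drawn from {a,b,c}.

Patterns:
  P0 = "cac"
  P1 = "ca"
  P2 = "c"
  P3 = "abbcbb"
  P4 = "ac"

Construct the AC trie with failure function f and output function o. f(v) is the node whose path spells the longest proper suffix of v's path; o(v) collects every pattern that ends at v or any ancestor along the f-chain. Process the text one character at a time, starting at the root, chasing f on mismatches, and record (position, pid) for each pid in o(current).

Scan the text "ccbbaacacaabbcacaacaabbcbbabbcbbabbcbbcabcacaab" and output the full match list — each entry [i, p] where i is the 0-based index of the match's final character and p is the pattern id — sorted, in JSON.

Build automaton:
Trie nodes:
  0='ε' goto a→4 c→1
  1='c' goto a→2  [P2 ends]
  2='ca' goto c→3  [P1 ends]
  3='cac' goto ·  [P0 ends]
  4='a' goto b→5 c→10
  5='ab' goto b→6
  6='abb' goto c→7
  7='abbc' goto b→8
  8='abbcb' goto b→9
  9='abbcbb' goto ·  [P3 ends]
  10='ac' goto ·  [P4 ends]

BFS fail/out derivation:
  n1('c'): parent n0 fail=0; on 'c' 0 → fail=0;  out {2}∪∅={2}
  n4('a'): parent n0 fail=0; on 'a' 0 → fail=0;  out ∅∪∅=∅
  n2('ca'): parent n1 fail=0; on 'a' 0 → fail=4;  out {1}∪∅={1}
  n5('ab'): parent n4 fail=0; on 'b' 0 → fail=0;  out ∅∪∅=∅
  n10('ac'): parent n4 fail=0; on 'c' 0 → fail=1;  out {4}∪{2}={2,4}
  n3('cac'): parent n2 fail=4; on 'c' 4 → fail=10;  out {0}∪{2,4}={0,2,4}
  n6('abb'): parent n5 fail=0; on 'b' 0 → fail=0;  out ∅∪∅=∅
  n7('abbc'): parent n6 fail=0; on 'c' 0 → fail=1;  out ∅∪{2}={2}
  n8('abbcb'): parent n7 fail=1; on 'b' 1→0 → fail=0;  out ∅∪∅=∅
  n9('abbcbb'): parent n8 fail=0; on 'b' 0 → fail=0;  out {3}∪∅={3}

Scan:
[0] read 'c'  n0⇒n1  ** P2@[0:0]
[1] read 'c'  n1⇒n1 ·f  ** P2@[1:1]
[2] read 'b'  n1⇒n0 ·f
[3] read 'b'  n0⇒n0
[4] read 'a'  n0⇒n4
[5] read 'a'  n4⇒n4 ·f
[6] read 'c'  n4⇒n10  ** P2@[6:6],P4@[5:6]
[7] read 'a'  n10⇒n2 ·f  ** P1@[6:7]
[8] read 'c'  n2⇒n3  ** P0@[6:8],P2@[8:8],P4@[7:8]
[9] read 'a'  n3⇒n2 ·f  ** P1@[8:9]
[10] read 'a'  n2⇒n4 ·f
[11] read 'b'  n4⇒n5
[12] read 'b'  n5⇒n6
[13] read 'c'  n6⇒n7  ** P2@[13:13]
[14] read 'a'  n7⇒n2 ·f  ** P1@[13:14]
[15] read 'c'  n2⇒n3  ** P0@[13:15],P2@[15:15],P4@[14:15]
[16] read 'a'  n3⇒n2 ·f  ** P1@[15:16]
[17] read 'a'  n2⇒n4 ·f
[18] read 'c'  n4⇒n10  ** P2@[18:18],P4@[17:18]
[19] read 'a'  n10⇒n2 ·f  ** P1@[18:19]
[20] read 'a'  n2⇒n4 ·f
[21] read 'b'  n4⇒n5
[22] read 'b'  n5⇒n6
[23] read 'c'  n6⇒n7  ** P2@[23:23]
[24] read 'b'  n7⇒n8
[25] read 'b'  n8⇒n9  ** P3@[20:25]
[26] read 'a'  n9⇒n4 ·f
[27] read 'b'  n4⇒n5
[28] read 'b'  n5⇒n6
[29] read 'c'  n6⇒n7  ** P2@[29:29]
[30] read 'b'  n7⇒n8
[31] read 'b'  n8⇒n9  ** P3@[26:31]
[32] read 'a'  n9⇒n4 ·f
[33] read 'b'  n4⇒n5
[34] read 'b'  n5⇒n6
[35] read 'c'  n6⇒n7  ** P2@[35:35]
[36] read 'b'  n7⇒n8
[37] read 'b'  n8⇒n9  ** P3@[32:37]
[38] read 'c'  n9⇒n1 ·f  ** P2@[38:38]
[39] read 'a'  n1⇒n2  ** P1@[38:39]
[40] read 'b'  n2⇒n5 ·f
[41] read 'c'  n5⇒n1 ·f  ** P2@[41:41]
[42] read 'a'  n1⇒n2  ** P1@[41:42]
[43] read 'c'  n2⇒n3  ** P0@[41:43],P2@[43:43],P4@[42:43]
[44] read 'a'  n3⇒n2 ·f  ** P1@[43:44]
[45] read 'a'  n2⇒n4 ·f
[46] read 'b'  n4⇒n5

Matches: [[0,2],[1,2],[6,2],[6,4],[7,1],[8,0],[8,2],[8,4],[9,1],[13,2],[14,1],[15,0],[15,2],[15,4],[16,1],[18,2],[18,4],[19,1],[23,2],[25,3],[29,2],[31,3],[35,2],[37,3],[38,2],[39,1],[41,2],[42,1],[43,0],[43,2],[43,4],[44,1]]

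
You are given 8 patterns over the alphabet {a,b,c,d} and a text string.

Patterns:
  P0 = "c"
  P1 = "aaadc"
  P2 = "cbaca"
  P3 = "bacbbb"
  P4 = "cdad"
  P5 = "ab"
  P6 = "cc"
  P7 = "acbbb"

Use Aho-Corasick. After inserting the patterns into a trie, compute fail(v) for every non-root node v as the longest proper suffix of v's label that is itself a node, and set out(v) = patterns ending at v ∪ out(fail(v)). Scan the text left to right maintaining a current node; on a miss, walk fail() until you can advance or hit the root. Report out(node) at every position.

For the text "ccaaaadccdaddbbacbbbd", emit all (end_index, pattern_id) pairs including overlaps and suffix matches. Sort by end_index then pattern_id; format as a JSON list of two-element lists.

Build automaton:
Trie (insert patterns):
  0='ε' goto a→2 b→11 c→1
  1='c' goto b→7 c→21 d→17  [P0 ends]
  2='a' goto a→3 b→20 c→22
  3='aa' goto a→4
  4='aaa' goto d→5
  5='aaad' goto c→6
  6='aaadc' goto ·  [P1 ends]
  7='cb' goto a→8
  8='cba' goto c→9
  9='cbac' goto a→10
  10='cbaca' goto ·  [P2 ends]
  11='b' goto a→12
  12='ba' goto c→13
  13='bac' goto b→14
  14='bacb' goto b→15
  15='bacbb' goto b→16
  16='bacbbb' goto ·  [P3 ends]
  17='cd' goto a→18
  18='cda' goto d→19
  19='cdad' goto ·  [P4 ends]
  20='ab' goto ·  [P5 ends]
  21='cc' goto ·  [P6 ends]
  22='ac' goto b→23
  23='acb' goto b→24
  24='acbb' goto b→25
  25='acbbb' goto ·  [P7 ends]

BFS fail/out derivation:
  fail(1) 'c': from fail(0)=0 chase 'c': 0 ⇒ 0;  out={0}∪out(0)={0}
  fail(2) 'a': from fail(0)=0 chase 'a': 0 ⇒ 0;  out=∅∪out(0)=∅
  fail(11) 'b': from fail(0)=0 chase 'b': 0 ⇒ 0;  out=∅∪out(0)=∅
  fail(3) 'aa': from fail(2)=0 chase 'a': 0 ⇒ 2;  out=∅∪out(2)=∅
  fail(7) 'cb': from fail(1)=0 chase 'b': 0 ⇒ 11;  out=∅∪out(11)=∅
  fail(12) 'ba': from fail(11)=0 chase 'a': 0 ⇒ 2;  out=∅∪out(2)=∅
  fail(17) 'cd': from fail(1)=0 chase 'd': 0 ⇒ 0;  out=∅∪out(0)=∅
  fail(20) 'ab': from fail(2)=0 chase 'b': 0 ⇒ 11;  out={5}∪out(11)={5}
  fail(21) 'cc': from fail(1)=0 chase 'c': 0 ⇒ 1;  out={6}∪out(1)={0,6}
  fail(22) 'ac': from fail(2)=0 chase 'c': 0 ⇒ 1;  out=∅∪out(1)={0}
  fail(4) 'aaa': from fail(3)=2 chase 'a': 2 ⇒ 3;  out=∅∪out(3)=∅
  fail(8) 'cba': from fail(7)=11 chase 'a': 11 ⇒ 12;  out=∅∪out(12)=∅
  fail(13) 'bac': from fail(12)=2 chase 'c': 2 ⇒ 22;  out=∅∪out(22)={0}
  fail(18) 'cda': from fail(17)=0 chase 'a': 0 ⇒ 2;  out=∅∪out(2)=∅
  fail(23) 'acb': from fail(22)=1 chase 'b': 1 ⇒ 7;  out=∅∪out(7)=∅
  fail(5) 'aaad': from fail(4)=3 chase 'd': 3→2→0 ⇒ 0;  out=∅∪out(0)=∅
  fail(9) 'cbac': from fail(8)=12 chase 'c': 12 ⇒ 13;  out=∅∪out(13)={0}
  fail(14) 'bacb': from fail(13)=22 chase 'b': 22 ⇒ 23;  out=∅∪out(23)=∅
  fail(19) 'cdad': from fail(18)=2 chase 'd': 2→0 ⇒ 0;  out={4}∪out(0)={4}
  fail(24) 'acbb': from fail(23)=7 chase 'b': 7→11→0 ⇒ 11;  out=∅∪out(11)=∅
  fail(6) 'aaadc': from fail(5)=0 chase 'c': 0 ⇒ 1;  out={1}∪out(1)={0,1}
  fail(10) 'cbaca': from fail(9)=13 chase 'a': 13→22→1→0 ⇒ 2;  out={2}∪out(2)={2}
  fail(15) 'bacbb': from fail(14)=23 chase 'b': 23 ⇒ 24;  out=∅∪out(24)=∅
  fail(25) 'acbbb': from fail(24)=11 chase 'b': 11→0 ⇒ 11;  out={7}∪out(11)={7}
  fail(16) 'bacbbb': from fail(15)=24 chase 'b': 24 ⇒ 25;  out={3}∪out(25)={3,7}

Text stream:
[0] read 'c'  n0⇒n1  emit P0@[0:0]
[1] read 'c'  n1⇒n21  emit P0@[1:1],P6@[0:1]
[2] read 'a'  n21⇒n2 (via fail)
[3] read 'a'  n2⇒n3
[4] read 'a'  n3⇒n4
[5] read 'a'  n4⇒n4 (via fail)
[6] read 'd'  n4⇒n5
[7] read 'c'  n5⇒n6  emit P0@[7:7],P1@[3:7]
[8] read 'c'  n6⇒n21 (via fail)  emit P0@[8:8],P6@[7:8]
[9] read 'd'  n21⇒n17 (via fail)
[10] read 'a'  n17⇒n18
[11] read 'd'  n18⇒n19  emit P4@[8:11]
[12] read 'd'  n19⇒n0 (via fail)
[13] read 'b'  n0⇒n11
[14] read 'b'  n11⇒n11 (via fail)
[15] read 'a'  n11⇒n12
[16] read 'c'  n12⇒n13  emit P0@[16:16]
[17] read 'b'  n13⇒n14
[18] read 'b'  n14⇒n15
[19] read 'b'  n15⇒n16  emit P3@[14:19],P7@[15:19]
[20] read 'd'  n16⇒n0 (via fail)

Result: [[0,0],[1,0],[1,6],[7,0],[7,1],[8,0],[8,6],[11,4],[16,0],[19,3],[19,7]]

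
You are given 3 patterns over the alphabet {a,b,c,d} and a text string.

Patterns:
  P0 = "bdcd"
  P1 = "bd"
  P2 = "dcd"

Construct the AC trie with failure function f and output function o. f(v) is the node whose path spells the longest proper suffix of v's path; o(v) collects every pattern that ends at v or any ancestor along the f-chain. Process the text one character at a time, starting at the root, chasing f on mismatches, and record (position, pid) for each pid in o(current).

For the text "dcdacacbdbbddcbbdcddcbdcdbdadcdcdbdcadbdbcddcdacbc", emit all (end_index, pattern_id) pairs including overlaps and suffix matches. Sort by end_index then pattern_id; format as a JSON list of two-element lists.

Construct AC machine:
Trie nodes:
  0='ε' goto b→1 d→5
  1='b' goto d→2
  2='bd' goto c→3  [P1 ends]
  3='bdc' goto d→4
  4='bdcd' goto ·  [P0 ends]
  5='d' goto c→6
  6='dc' goto d→7
  7='dcd' goto ·  [P2 ends]

Failure links (BFS by depth):
  fail(1) 'b': from fail(0)=0 chase 'b': 0 ⇒ 0;  out=∅∪out(0)=∅
  fail(5) 'd': from fail(0)=0 chase 'd': 0 ⇒ 0;  out=∅∪out(0)=∅
  fail(2) 'bd': from fail(1)=0 chase 'd': 0 ⇒ 5;  out={1}∪out(5)={1}
  fail(6) 'dc': from fail(5)=0 chase 'c': 0 ⇒ 0;  out=∅∪out(0)=∅
  fail(3) 'bdc': from fail(2)=5 chase 'c': 5 ⇒ 6;  out=∅∪out(6)=∅
  fail(7) 'dcd': from fail(6)=0 chase 'd': 0 ⇒ 5;  out={2}∪out(5)={2}
  fail(4) 'bdcd': from fail(3)=6 chase 'd': 6 ⇒ 7;  out={0}∪out(7)={0,2}

Text stream:
[0] read 'd'  n0⇒n5
[1] read 'c'  n5⇒n6
[2] read 'd'  n6⇒n7  ** P2@[0:2]
[3] read 'a'  n7⇒n0 (fail-walked)
[4] read 'c'  n0⇒n0
[5] read 'a'  n0⇒n0
[6] read 'c'  n0⇒n0
[7] read 'b'  n0⇒n1
[8] read 'd'  n1⇒n2  ** P1@[7:8]
[9] read 'b'  n2⇒n1 (fail-walked)
[10] read 'b'  n1⇒n1 (fail-walked)
[11] read 'd'  n1⇒n2  ** P1@[10:11]
[12] read 'd'  n2⇒n5 (fail-walked)
[13] read 'c'  n5⇒n6
[14] read 'b'  n6⇒n1 (fail-walked)
[15] read 'b'  n1⇒n1 (fail-walked)
[16] read 'd'  n1⇒n2  ** P1@[15:16]
[17] read 'c'  n2⇒n3
[18] read 'd'  n3⇒n4  ** P0@[15:18],P2@[16:18]
[19] read 'd'  n4⇒n5 (fail-walked)
[20] read 'c'  n5⇒n6
[21] read 'b'  n6⇒n1 (fail-walked)
[22] read 'd'  n1⇒n2  ** P1@[21:22]
[23] read 'c'  n2⇒n3
[24] read 'd'  n3⇒n4  ** P0@[21:24],P2@[22:24]
[25] read 'b'  n4⇒n1 (fail-walked)
[26] read 'd'  n1⇒n2  ** P1@[25:26]
[27] read 'a'  n2⇒n0 (fail-walked)
[28] read 'd'  n0⇒n5
[29] read 'c'  n5⇒n6
[30] read 'd'  n6⇒n7  ** P2@[28:30]
[31] read 'c'  n7⇒n6 (fail-walked)
[32] read 'd'  n6⇒n7  ** P2@[30:32]
[33] read 'b'  n7⇒n1 (fail-walked)
[34] read 'd'  n1⇒n2  ** P1@[33:34]
[35] read 'c'  n2⇒n3
[36] read 'a'  n3⇒n0 (fail-walked)
[37] read 'd'  n0⇒n5
[38] read 'b'  n5⇒n1 (fail-walked)
[39] read 'd'  n1⇒n2  ** P1@[38:39]
[40] read 'b'  n2⇒n1 (fail-walked)
[41] read 'c'  n1⇒n0 (fail-walked)
[42] read 'd'  n0⇒n5
[43] read 'd'  n5⇒n5 (fail-walked)
[44] read 'c'  n5⇒n6
[45] read 'd'  n6⇒n7  ** P2@[43:45]
[46] read 'a'  n7⇒n0 (fail-walked)
[47] read 'c'  n0⇒n0
[48] read 'b'  n0⇒n1
[49] read 'c'  n1⇒n0 (fail-walked)

Result: [[2,2],[8,1],[11,1],[16,1],[18,0],[18,2],[22,1],[24,0],[24,2],[26,1],[30,2],[32,2],[34,1],[39,1],[45,2]]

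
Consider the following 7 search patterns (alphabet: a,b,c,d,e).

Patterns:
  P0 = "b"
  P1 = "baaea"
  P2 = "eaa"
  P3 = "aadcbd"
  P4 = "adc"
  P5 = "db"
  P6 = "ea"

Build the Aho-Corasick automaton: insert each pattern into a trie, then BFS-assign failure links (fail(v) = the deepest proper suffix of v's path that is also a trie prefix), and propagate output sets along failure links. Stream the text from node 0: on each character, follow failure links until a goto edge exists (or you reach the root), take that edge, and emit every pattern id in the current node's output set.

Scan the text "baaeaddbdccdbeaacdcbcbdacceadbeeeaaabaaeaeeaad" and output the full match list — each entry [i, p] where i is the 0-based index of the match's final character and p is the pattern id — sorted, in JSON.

Build automaton:
Trie nodes:
  n0 'ε': a→9 b→1 d→17 e→6
  n1 'b': a→2  [P0 ends]
  n2 'ba': a→3
  n3 'baa': e→4
  n4 'baae': a→5
  n5 'baaea': ·  [P1 ends]
  n6 'e': a→7
  n7 'ea': a→8  [P6 ends]
  n8 'eaa': ·  [P2 ends]
  n9 'a': a→10 d→15
  n10 'aa': d→11
  n11 'aad': c→12
  n12 'aadc': b→13
  n13 'aadcb': d→14
  n14 'aadcbd': ·  [P3 ends]
  n15 'ad': c→16
  n16 'adc': ·  [P4 ends]
  n17 'd': b→18
  n18 'db': ·  [P5 ends]

BFS fail/out derivation:
  n1('b'): parent n0 fail=0; on 'b' 0 → fail=0;  out {0}∪∅={0}
  n6('e'): parent n0 fail=0; on 'e' 0 → fail=0;  out ∅∪∅=∅
  n9('a'): parent n0 fail=0; on 'a' 0 → fail=0;  out ∅∪∅=∅
  n17('d'): parent n0 fail=0; on 'd' 0 → fail=0;  out ∅∪∅=∅
  n2('ba'): parent n1 fail=0; on 'a' 0 → fail=9;  out ∅∪∅=∅
  n7('ea'): parent n6 fail=0; on 'a' 0 → fail=9;  out {6}∪∅={6}
  n10('aa'): parent n9 fail=0; on 'a' 0 → fail=9;  out ∅∪∅=∅
  n15('ad'): parent n9 fail=0; on 'd' 0 → fail=17;  out ∅∪∅=∅
  n18('db'): parent n17 fail=0; on 'b' 0 → fail=1;  out {5}∪{0}={0,5}
  n3('baa'): parent n2 fail=9; on 'a' 9 → fail=10;  out ∅∪∅=∅
  n8('eaa'): parent n7 fail=9; on 'a' 9 → fail=10;  out {2}∪∅={2}
  n11('aad'): parent n10 fail=9; on 'd' 9 → fail=15;  out ∅∪∅=∅
  n16('adc'): parent n15 fail=17; on 'c' 17→0 → fail=0;  out {4}∪∅={4}
  n4('baae'): parent n3 fail=10; on 'e' 10→9→0 → fail=6;  out ∅∪∅=∅
  n12('aadc'): parent n11 fail=15; on 'c' 15 → fail=16;  out ∅∪{4}={4}
  n5('baaea'): parent n4 fail=6; on 'a' 6 → fail=7;  out {1}∪{6}={1,6}
  n13('aadcb'): parent n12 fail=16; on 'b' 16→0 → fail=1;  out ∅∪{0}={0}
  n14('aadcbd'): parent n13 fail=1; on 'd' 1→0 → fail=17;  out {3}∪∅={3}

Text stream:
i=0 'b': node 0→1  → match P0@[0:0]
i=1 'a': node 1→2
i=2 'a': node 2→3
i=3 'e': node 3→4
i=4 'a': node 4→5  → match P1@[0:4],P6@[3:4]
i=5 'd': node 5→15 ·f
i=6 'd': node 15→17 ·f
i=7 'b': node 17→18  → match P0@[7:7],P5@[6:7]
i=8 'd': node 18→17 ·f
i=9 'c': node 17→0 ·f
i=10 'c': node 0→0
i=11 'd': node 0→17
i=12 'b': node 17→18  → match P0@[12:12],P5@[11:12]
i=13 'e': node 18→6 ·f
i=14 'a': node 6→7  → match P6@[13:14]
i=15 'a': node 7→8  → match P2@[13:15]
i=16 'c': node 8→0 ·f
i=17 'd': node 0→17
i=18 'c': node 17→0 ·f
i=19 'b': node 0→1  → match P0@[19:19]
i=20 'c': node 1→0 ·f
i=21 'b': node 0→1  → match P0@[21:21]
i=22 'd': node 1→17 ·f
i=23 'a': node 17→9 ·f
i=24 'c': node 9→0 ·f
i=25 'c': node 0→0
i=26 'e': node 0→6
i=27 'a': node 6→7  → match P6@[26:27]
i=28 'd': node 7→15 ·f
i=29 'b': node 15→18 ·f  → match P0@[29:29],P5@[28:29]
i=30 'e': node 18→6 ·f
i=31 'e': node 6→6 ·f
i=32 'e': node 6→6 ·f
i=33 'a': node 6→7  → match P6@[32:33]
i=34 'a': node 7→8  → match P2@[32:34]
i=35 'a': node 8→10 ·f
i=36 'b': node 10→1 ·f  → match P0@[36:36]
i=37 'a': node 1→2
i=38 'a': node 2→3
i=39 'e': node 3→4
i=40 'a': node 4→5  → match P1@[36:40],P6@[39:40]
i=41 'e': node 5→6 ·f
i=42 'e': node 6→6 ·f
i=43 'a': node 6→7  → match P6@[42:43]
i=44 'a': node 7→8  → match P2@[42:44]
i=45 'd': node 8→11 ·f

Matches: [[0,0],[4,1],[4,6],[7,0],[7,5],[12,0],[12,5],[14,6],[15,2],[19,0],[21,0],[27,6],[29,0],[29,5],[33,6],[34,2],[36,0],[40,1],[40,6],[43,6],[44,2]]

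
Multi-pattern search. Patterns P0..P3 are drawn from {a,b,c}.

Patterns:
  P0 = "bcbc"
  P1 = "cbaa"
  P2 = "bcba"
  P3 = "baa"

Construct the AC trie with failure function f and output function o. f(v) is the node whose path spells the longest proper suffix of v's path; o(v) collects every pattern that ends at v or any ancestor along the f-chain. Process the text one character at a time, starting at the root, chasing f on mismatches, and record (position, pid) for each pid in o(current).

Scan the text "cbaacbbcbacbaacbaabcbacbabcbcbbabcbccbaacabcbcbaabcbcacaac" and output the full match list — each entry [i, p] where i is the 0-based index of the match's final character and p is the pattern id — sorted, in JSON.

Build:
Trie nodes:
  0='ε' goto b→1 c→5
  1='b' goto a→10 c→2
  2='bc' goto b→3
  3='bcb' goto a→9 c→4
  4='bcbc' goto ·  [P0 ends]
  5='c' goto b→6
  6='cb' goto a→7
  7='cba' goto a→8
  8='cbaa' goto ·  [P1 ends]
  9='bcba' goto ·  [P2 ends]
  10='ba' goto a→11
  11='baa' goto ·  [P3 ends]

Failure links (BFS by depth):
  n1('b'): parent n0 fail=0; on 'b' 0 → fail=0;  out ∅∪∅=∅
  n5('c'): parent n0 fail=0; on 'c' 0 → fail=0;  out ∅∪∅=∅
  n2('bc'): parent n1 fail=0; on 'c' 0 → fail=5;  out ∅∪∅=∅
  n6('cb'): parent n5 fail=0; on 'b' 0 → fail=1;  out ∅∪∅=∅
  n10('ba'): parent n1 fail=0; on 'a' 0 → fail=0;  out ∅∪∅=∅
  n3('bcb'): parent n2 fail=5; on 'b' 5 → fail=6;  out ∅∪∅=∅
  n7('cba'): parent n6 fail=1; on 'a' 1 → fail=10;  out ∅∪∅=∅
  n11('baa'): parent n10 fail=0; on 'a' 0 → fail=0;  out {3}∪∅={3}
  n4('bcbc'): parent n3 fail=6; on 'c' 6→1 → fail=2;  out {0}∪∅={0}
  n8('cbaa'): parent n7 fail=10; on 'a' 10 → fail=11;  out {1}∪{3}={1,3}
  n9('bcba'): parent n3 fail=6; on 'a' 6 → fail=7;  out {2}∪∅={2}

Text stream:
[0] read 'c'  n0⇒n5
[1] read 'b'  n5⇒n6
[2] read 'a'  n6⇒n7
[3] read 'a'  n7⇒n8  → match P1@[0:3],P3@[1:3]
[4] read 'c'  n8⇒n5 (fail-walked)
[5] read 'b'  n5⇒n6
[6] read 'b'  n6⇒n1 (fail-walked)
[7] read 'c'  n1⇒n2
[8] read 'b'  n2⇒n3
[9] read 'a'  n3⇒n9  → match P2@[6:9]
[10] read 'c'  n9⇒n5 (fail-walked)
[11] read 'b'  n5⇒n6
[12] read 'a'  n6⇒n7
[13] read 'a'  n7⇒n8  → match P1@[10:13],P3@[11:13]
[14] read 'c'  n8⇒n5 (fail-walked)
[15] read 'b'  n5⇒n6
[16] read 'a'  n6⇒n7
[17] read 'a'  n7⇒n8  → match P1@[14:17],P3@[15:17]
[18] read 'b'  n8⇒n1 (fail-walked)
[19] read 'c'  n1⇒n2
[20] read 'b'  n2⇒n3
[21] read 'a'  n3⇒n9  → match P2@[18:21]
[22] read 'c'  n9⇒n5 (fail-walked)
[23] read 'b'  n5⇒n6
[24] read 'a'  n6⇒n7
[25] read 'b'  n7⇒n1 (fail-walked)
[26] read 'c'  n1⇒n2
[27] read 'b'  n2⇒n3
[28] read 'c'  n3⇒n4  → match P0@[25:28]
[29] read 'b'  n4⇒n3 (fail-walked)
[30] read 'b'  n3⇒n1 (fail-walked)
[31] read 'a'  n1⇒n10
[32] read 'b'  n10⇒n1 (fail-walked)
[33] read 'c'  n1⇒n2
[34] read 'b'  n2⇒n3
[35] read 'c'  n3⇒n4  → match P0@[32:35]
[36] read 'c'  n4⇒n5 (fail-walked)
[37] read 'b'  n5⇒n6
[38] read 'a'  n6⇒n7
[39] read 'a'  n7⇒n8  → match P1@[36:39],P3@[37:39]
[40] read 'c'  n8⇒n5 (fail-walked)
[41] read 'a'  n5⇒n0 (fail-walked)
[42] read 'b'  n0⇒n1
[43] read 'c'  n1⇒n2
[44] read 'b'  n2⇒n3
[45] read 'c'  n3⇒n4  → match P0@[42:45]
[46] read 'b'  n4⇒n3 (fail-walked)
[47] read 'a'  n3⇒n9  → match P2@[44:47]
[48] read 'a'  n9⇒n8 (fail-walked)  → match P1@[45:48],P3@[46:48]
[49] read 'b'  n8⇒n1 (fail-walked)
[50] read 'c'  n1⇒n2
[51] read 'b'  n2⇒n3
[52] read 'c'  n3⇒n4  → match P0@[49:52]
[53] read 'a'  n4⇒n0 (fail-walked)
[54] read 'c'  n0⇒n5
[55] read 'a'  n5⇒n0 (fail-walked)
[56] read 'a'  n0⇒n0
[57] read 'c'  n0⇒n5

Result: [[3,1],[3,3],[9,2],[13,1],[13,3],[17,1],[17,3],[21,2],[28,0],[35,0],[39,1],[39,3],[45,0],[47,2],[48,1],[48,3],[52,0]]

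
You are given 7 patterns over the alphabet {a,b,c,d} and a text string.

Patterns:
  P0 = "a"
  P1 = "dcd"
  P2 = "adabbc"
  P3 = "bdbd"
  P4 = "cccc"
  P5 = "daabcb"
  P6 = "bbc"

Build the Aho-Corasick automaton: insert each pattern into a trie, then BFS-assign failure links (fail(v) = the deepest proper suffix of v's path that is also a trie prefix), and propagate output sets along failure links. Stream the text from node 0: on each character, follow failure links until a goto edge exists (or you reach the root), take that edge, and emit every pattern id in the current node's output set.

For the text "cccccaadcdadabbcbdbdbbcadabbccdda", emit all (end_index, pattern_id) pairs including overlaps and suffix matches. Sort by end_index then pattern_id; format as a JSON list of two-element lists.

Construct AC machine:
Trie nodes:
  n0 'ε': a→1 b→10 c→14 d→2
  n1 'a': d→5  ←P0
  n2 'd': a→18 c→3
  n3 'dc': d→4
  n4 'dcd': ·  ←P1
  n5 'ad': a→6
  n6 'ada': b→7
  n7 'adab': b→8
  n8 'adabb': c→9
  n9 'adabbc': ·  ←P2
  n10 'b': b→23 d→11
  n11 'bd': b→12
  n12 'bdb': d→13
  n13 'bdbd': ·  ←P3
  n14 'c': c→15
  n15 'cc': c→16
  n16 'ccc': c→17
  n17 'cccc': ·  ←P4
  n18 'da': a→19
  n19 'daa': b→20
  n20 'daab': c→21
  n21 'daabc': b→22
  n22 'daabcb': ·  ←P5
  n23 'bb': c→24
  n24 'bbc': ·  ←P6

BFS fail/out derivation:
  fail(1) 'a': from fail(0)=0 chase 'a': 0 ⇒ 0;  out={0}∪out(0)={0}
  fail(2) 'd': from fail(0)=0 chase 'd': 0 ⇒ 0;  out=∅∪out(0)=∅
  fail(10) 'b': from fail(0)=0 chase 'b': 0 ⇒ 0;  out=∅∪out(0)=∅
  fail(14) 'c': from fail(0)=0 chase 'c': 0 ⇒ 0;  out=∅∪out(0)=∅
  fail(3) 'dc': from fail(2)=0 chase 'c': 0 ⇒ 14;  out=∅∪out(14)=∅
  fail(5) 'ad': from fail(1)=0 chase 'd': 0 ⇒ 2;  out=∅∪out(2)=∅
  fail(11) 'bd': from fail(10)=0 chase 'd': 0 ⇒ 2;  out=∅∪out(2)=∅
  fail(15) 'cc': from fail(14)=0 chase 'c': 0 ⇒ 14;  out=∅∪out(14)=∅
  fail(18) 'da': from fail(2)=0 chase 'a': 0 ⇒ 1;  out=∅∪out(1)={0}
  fail(23) 'bb': from fail(10)=0 chase 'b': 0 ⇒ 10;  out=∅∪out(10)=∅
  fail(4) 'dcd': from fail(3)=14 chase 'd': 14→0 ⇒ 2;  out={1}∪out(2)={1}
  fail(6) 'ada': from fail(5)=2 chase 'a': 2 ⇒ 18;  out=∅∪out(18)={0}
  fail(12) 'bdb': from fail(11)=2 chase 'b': 2→0 ⇒ 10;  out=∅∪out(10)=∅
  fail(16) 'ccc': from fail(15)=14 chase 'c': 14 ⇒ 15;  out=∅∪out(15)=∅
  fail(19) 'daa': from fail(18)=1 chase 'a': 1→0 ⇒ 1;  out=∅∪out(1)={0}
  fail(24) 'bbc': from fail(23)=10 chase 'c': 10→0 ⇒ 14;  out={6}∪out(14)={6}
  fail(7) 'adab': from fail(6)=18 chase 'b': 18→1→0 ⇒ 10;  out=∅∪out(10)=∅
  fail(13) 'bdbd': from fail(12)=10 chase 'd': 10 ⇒ 11;  out={3}∪out(11)={3}
  fail(17) 'cccc': from fail(16)=15 chase 'c': 15 ⇒ 16;  out={4}∪out(16)={4}
  fail(20) 'daab': from fail(19)=1 chase 'b': 1→0 ⇒ 10;  out=∅∪out(10)=∅
  fail(8) 'adabb': from fail(7)=10 chase 'b': 10 ⇒ 23;  out=∅∪out(23)=∅
  fail(21) 'daabc': from fail(20)=10 chase 'c': 10→0 ⇒ 14;  out=∅∪out(14)=∅
  fail(9) 'adabbc': from fail(8)=23 chase 'c': 23 ⇒ 24;  out={2}∪out(24)={2,6}
  fail(22) 'daabcb': from fail(21)=14 chase 'b': 14→0 ⇒ 10;  out={5}∪out(10)={5}

Scan:
[0] read 'c'  n0⇒n14
[1] read 'c'  n14⇒n15
[2] read 'c'  n15⇒n16
[3] read 'c'  n16⇒n17  ** P4@[0:3]
[4] read 'c'  n17⇒n17 (fail-walked)  ** P4@[1:4]
[5] read 'a'  n17⇒n1 (fail-walked)  ** P0@[5:5]
[6] read 'a'  n1⇒n1 (fail-walked)  ** P0@[6:6]
[7] read 'd'  n1⇒n5
[8] read 'c'  n5⇒n3 (fail-walked)
[9] read 'd'  n3⇒n4  ** P1@[7:9]
[10] read 'a'  n4⇒n18 (fail-walked)  ** P0@[10:10]
[11] read 'd'  n18⇒n5 (fail-walked)
[12] read 'a'  n5⇒n6  ** P0@[12:12]
[13] read 'b'  n6⇒n7
[14] read 'b'  n7⇒n8
[15] read 'c'  n8⇒n9  ** P2@[10:15],P6@[13:15]
[16] read 'b'  n9⇒n10 (fail-walked)
[17] read 'd'  n10⇒n11
[18] read 'b'  n11⇒n12
[19] read 'd'  n12⇒n13  ** P3@[16:19]
[20] read 'b'  n13⇒n12 (fail-walked)
[21] read 'b'  n12⇒n23 (fail-walked)
[22] read 'c'  n23⇒n24  ** P6@[20:22]
[23] read 'a'  n24⇒n1 (fail-walked)  ** P0@[23:23]
[24] read 'd'  n1⇒n5
[25] read 'a'  n5⇒n6  ** P0@[25:25]
[26] read 'b'  n6⇒n7
[27] read 'b'  n7⇒n8
[28] read 'c'  n8⇒n9  ** P2@[23:28],P6@[26:28]
[29] read 'c'  n9⇒n15 (fail-walked)
[30] read 'd'  n15⇒n2 (fail-walked)
[31] read 'd'  n2⇒n2 (fail-walked)
[32] read 'a'  n2⇒n18  ** P0@[32:32]

Result: [[3,4],[4,4],[5,0],[6,0],[9,1],[10,0],[12,0],[15,2],[15,6],[19,3],[22,6],[23,0],[25,0],[28,2],[28,6],[32,0]]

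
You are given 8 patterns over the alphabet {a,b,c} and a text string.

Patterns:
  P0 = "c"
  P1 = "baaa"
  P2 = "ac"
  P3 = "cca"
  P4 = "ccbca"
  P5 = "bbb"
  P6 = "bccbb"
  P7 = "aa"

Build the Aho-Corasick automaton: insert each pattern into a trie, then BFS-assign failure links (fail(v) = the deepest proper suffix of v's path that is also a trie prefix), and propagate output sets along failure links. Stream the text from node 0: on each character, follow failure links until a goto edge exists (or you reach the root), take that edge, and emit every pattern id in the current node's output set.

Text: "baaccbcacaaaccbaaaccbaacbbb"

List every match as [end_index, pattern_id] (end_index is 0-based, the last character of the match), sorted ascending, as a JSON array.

Construct AC machine:
Trie (insert patterns):
  n0 'ε': a→6 b→2 c→1
  n1 'c': c→8  ←P0
  n2 'b': a→3 b→13 c→15
  n3 'ba': a→4
  n4 'baa': a→5
  n5 'baaa': ·  ←P1
  n6 'a': a→19 c→7
  n7 'ac': ·  ←P2
  n8 'cc': a→9 b→10
  n9 'cca': ·  ←P3
  n10 'ccb': c→11
  n11 'ccbc': a→12
  n12 'ccbca': ·  ←P4
  n13 'bb': b→14
  n14 'bbb': ·  ←P5
  n15 'bc': c→16
  n16 'bcc': b→17
  n17 'bccb': b→18
  n18 'bccbb': ·  ←P6
  n19 'aa': ·  ←P7

BFS fail/out derivation:
  n1('c'): parent n0 fail=0; on 'c' 0 → fail=0;  out {0}∪∅={0}
  n2('b'): parent n0 fail=0; on 'b' 0 → fail=0;  out ∅∪∅=∅
  n6('a'): parent n0 fail=0; on 'a' 0 → fail=0;  out ∅∪∅=∅
  n3('ba'): parent n2 fail=0; on 'a' 0 → fail=6;  out ∅∪∅=∅
  n7('ac'): parent n6 fail=0; on 'c' 0 → fail=1;  out {2}∪{0}={0,2}
  n8('cc'): parent n1 fail=0; on 'c' 0 → fail=1;  out ∅∪{0}={0}
  n13('bb'): parent n2 fail=0; on 'b' 0 → fail=2;  out ∅∪∅=∅
  n15('bc'): parent n2 fail=0; on 'c' 0 → fail=1;  out ∅∪{0}={0}
  n19('aa'): parent n6 fail=0; on 'a' 0 → fail=6;  out {7}∪∅={7}
  n4('baa'): parent n3 fail=6; on 'a' 6 → fail=19;  out ∅∪{7}={7}
  n9('cca'): parent n8 fail=1; on 'a' 1→0 → fail=6;  out {3}∪∅={3}
  n10('ccb'): parent n8 fail=1; on 'b' 1→0 → fail=2;  out ∅∪∅=∅
  n14('bbb'): parent n13 fail=2; on 'b' 2 → fail=13;  out {5}∪∅={5}
  n16('bcc'): parent n15 fail=1; on 'c' 1 → fail=8;  out ∅∪{0}={0}
  n5('baaa'): parent n4 fail=19; on 'a' 19→6 → fail=19;  out {1}∪{7}={1,7}
  n11('ccbc'): parent n10 fail=2; on 'c' 2 → fail=15;  out ∅∪{0}={0}
  n17('bccb'): parent n16 fail=8; on 'b' 8 → fail=10;  out ∅∪∅=∅
  n12('ccbca'): parent n11 fail=15; on 'a' 15→1→0 → fail=6;  out {4}∪∅={4}
  n18('bccbb'): parent n17 fail=10; on 'b' 10→2 → fail=13;  out {6}∪∅={6}

Text stream:
pos 0 'b': at 2
pos 1 'a': at 3
pos 2 'a': at 4  ** P7@[1:2]
pos 3 'c': at 7 (via fail)  ** P0@[3:3],P2@[2:3]
pos 4 'c': at 8 (via fail)  ** P0@[4:4]
pos 5 'b': at 10
pos 6 'c': at 11  ** P0@[6:6]
pos 7 'a': at 12  ** P4@[3:7]
pos 8 'c': at 7 (via fail)  ** P0@[8:8],P2@[7:8]
pos 9 'a': at 6 (via fail)
pos 10 'a': at 19  ** P7@[9:10]
pos 11 'a': at 19 (via fail)  ** P7@[10:11]
pos 12 'c': at 7 (via fail)  ** P0@[12:12],P2@[11:12]
pos 13 'c': at 8 (via fail)  ** P0@[13:13]
pos 14 'b': at 10
pos 15 'a': at 3 (via fail)
pos 16 'a': at 4  ** P7@[15:16]
pos 17 'a': at 5  ** P1@[14:17],P7@[16:17]
pos 18 'c': at 7 (via fail)  ** P0@[18:18],P2@[17:18]
pos 19 'c': at 8 (via fail)  ** P0@[19:19]
pos 20 'b': at 10
pos 21 'a': at 3 (via fail)
pos 22 'a': at 4  ** P7@[21:22]
pos 23 'c': at 7 (via fail)  ** P0@[23:23],P2@[22:23]
pos 24 'b': at 2 (via fail)
pos 25 'b': at 13
pos 26 'b': at 14  ** P5@[24:26]

All matches (sorted): [[2,7],[3,0],[3,2],[4,0],[6,0],[7,4],[8,0],[8,2],[10,7],[11,7],[12,0],[12,2],[13,0],[16,7],[17,1],[17,7],[18,0],[18,2],[19,0],[22,7],[23,0],[23,2],[26,5]]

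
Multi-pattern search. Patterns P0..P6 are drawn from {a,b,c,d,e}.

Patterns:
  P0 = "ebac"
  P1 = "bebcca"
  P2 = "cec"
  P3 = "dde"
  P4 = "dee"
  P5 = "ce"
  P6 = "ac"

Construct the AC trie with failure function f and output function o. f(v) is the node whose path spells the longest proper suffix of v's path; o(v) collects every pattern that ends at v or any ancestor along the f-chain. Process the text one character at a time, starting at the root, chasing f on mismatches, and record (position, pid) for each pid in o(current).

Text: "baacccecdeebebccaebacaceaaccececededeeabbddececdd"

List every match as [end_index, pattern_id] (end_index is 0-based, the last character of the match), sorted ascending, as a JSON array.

Build:
Trie nodes:
  0='ε' goto a→19 b→5 c→11 d→14 e→1
  1='e' goto b→2
  2='eb' goto a→3
  3='eba' goto c→4
  4='ebac' goto ·  [P0 ends]
  5='b' goto e→6
  6='be' goto b→7
  7='beb' goto c→8
  8='bebc' goto c→9
  9='bebcc' goto a→10
  10='bebcca' goto ·  [P1 ends]
  11='c' goto e→12
  12='ce' goto c→13  [P5 ends]
  13='cec' goto ·  [P2 ends]
  14='d' goto d→15 e→17
  15='dd' goto e→16
  16='dde' goto ·  [P3 ends]
  17='de' goto e→18
  18='dee' goto ·  [P4 ends]
  19='a' goto c→20
  20='ac' goto ·  [P6 ends]

Failure links (BFS by depth):
  fail(1) 'e': from fail(0)=0 chase 'e': 0 ⇒ 0;  out=∅∪out(0)=∅
  fail(5) 'b': from fail(0)=0 chase 'b': 0 ⇒ 0;  out=∅∪out(0)=∅
  fail(11) 'c': from fail(0)=0 chase 'c': 0 ⇒ 0;  out=∅∪out(0)=∅
  fail(14) 'd': from fail(0)=0 chase 'd': 0 ⇒ 0;  out=∅∪out(0)=∅
  fail(19) 'a': from fail(0)=0 chase 'a': 0 ⇒ 0;  out=∅∪out(0)=∅
  fail(2) 'eb': from fail(1)=0 chase 'b': 0 ⇒ 5;  out=∅∪out(5)=∅
  fail(6) 'be': from fail(5)=0 chase 'e': 0 ⇒ 1;  out=∅∪out(1)=∅
  fail(12) 'ce': from fail(11)=0 chase 'e': 0 ⇒ 1;  out={5}∪out(1)={5}
  fail(15) 'dd': from fail(14)=0 chase 'd': 0 ⇒ 14;  out=∅∪out(14)=∅
  fail(17) 'de': from fail(14)=0 chase 'e': 0 ⇒ 1;  out=∅∪out(1)=∅
  fail(20) 'ac': from fail(19)=0 chase 'c': 0 ⇒ 11;  out={6}∪out(11)={6}
  fail(3) 'eba': from fail(2)=5 chase 'a': 5→0 ⇒ 19;  out=∅∪out(19)=∅
  fail(7) 'beb': from fail(6)=1 chase 'b': 1 ⇒ 2;  out=∅∪out(2)=∅
  fail(13) 'cec': from fail(12)=1 chase 'c': 1→0 ⇒ 11;  out={2}∪out(11)={2}
  fail(16) 'dde': from fail(15)=14 chase 'e': 14 ⇒ 17;  out={3}∪out(17)={3}
  fail(18) 'dee': from fail(17)=1 chase 'e': 1→0 ⇒ 1;  out={4}∪out(1)={4}
  fail(4) 'ebac': from fail(3)=19 chase 'c': 19 ⇒ 20;  out={0}∪out(20)={0,6}
  fail(8) 'bebc': from fail(7)=2 chase 'c': 2→5→0 ⇒ 11;  out=∅∪out(11)=∅
  fail(9) 'bebcc': from fail(8)=11 chase 'c': 11→0 ⇒ 11;  out=∅∪out(11)=∅
  fail(10) 'bebcca': from fail(9)=11 chase 'a': 11→0 ⇒ 19;  out={1}∪out(19)={1}

Run:
i=0 'b': node 0→5
i=1 'a': node 5→19 (via fail)
i=2 'a': node 19→19 (via fail)
i=3 'c': node 19→20  emit P6@[2:3]
i=4 'c': node 20→11 (via fail)
i=5 'c': node 11→11 (via fail)
i=6 'e': node 11→12  emit P5@[5:6]
i=7 'c': node 12→13  emit P2@[5:7]
i=8 'd': node 13→14 (via fail)
i=9 'e': node 14→17
i=10 'e': node 17→18  emit P4@[8:10]
i=11 'b': node 18→2 (via fail)
i=12 'e': node 2→6 (via fail)
i=13 'b': node 6→7
i=14 'c': node 7→8
i=15 'c': node 8→9
i=16 'a': node 9→10  emit P1@[11:16]
i=17 'e': node 10→1 (via fail)
i=18 'b': node 1→2
i=19 'a': node 2→3
i=20 'c': node 3→4  emit P0@[17:20],P6@[19:20]
i=21 'a': node 4→19 (via fail)
i=22 'c': node 19→20  emit P6@[21:22]
i=23 'e': node 20→12 (via fail)  emit P5@[22:23]
i=24 'a': node 12→19 (via fail)
i=25 'a': node 19→19 (via fail)
i=26 'c': node 19→20  emit P6@[25:26]
i=27 'c': node 20→11 (via fail)
i=28 'e': node 11→12  emit P5@[27:28]
i=29 'c': node 12→13  emit P2@[27:29]
i=30 'e': node 13→12 (via fail)  emit P5@[29:30]
i=31 'c': node 12→13  emit P2@[29:31]
i=32 'e': node 13→12 (via fail)  emit P5@[31:32]
i=33 'd': node 12→14 (via fail)
i=34 'e': node 14→17
i=35 'd': node 17→14 (via fail)
i=36 'e': node 14→17
i=37 'e': node 17→18  emit P4@[35:37]
i=38 'a': node 18→19 (via fail)
i=39 'b': node 19→5 (via fail)
i=40 'b': node 5→5 (via fail)
i=41 'd': node 5→14 (via fail)
i=42 'd': node 14→15
i=43 'e': node 15→16  emit P3@[41:43]
i=44 'c': node 16→11 (via fail)
i=45 'e': node 11→12  emit P5@[44:45]
i=46 'c': node 12→13  emit P2@[44:46]
i=47 'd': node 13→14 (via fail)
i=48 'd': node 14→15

Result: [[3,6],[6,5],[7,2],[10,4],[16,1],[20,0],[20,6],[22,6],[23,5],[26,6],[28,5],[29,2],[30,5],[31,2],[32,5],[37,4],[43,3],[45,5],[46,2]]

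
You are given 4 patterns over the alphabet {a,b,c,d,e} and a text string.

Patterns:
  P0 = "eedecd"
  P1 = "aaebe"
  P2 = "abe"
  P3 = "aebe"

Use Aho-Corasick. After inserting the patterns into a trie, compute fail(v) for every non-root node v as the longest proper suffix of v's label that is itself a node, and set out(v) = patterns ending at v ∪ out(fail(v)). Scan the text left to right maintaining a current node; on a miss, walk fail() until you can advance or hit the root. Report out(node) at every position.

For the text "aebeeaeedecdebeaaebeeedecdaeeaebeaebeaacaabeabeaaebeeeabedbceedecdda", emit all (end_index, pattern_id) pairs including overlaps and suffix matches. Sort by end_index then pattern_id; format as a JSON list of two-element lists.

Construct AC machine:
Trie (insert patterns):
  0='ε' goto a→7 e→1
  1='e' goto e→2
  2='ee' goto d→3
  3='eed' goto e→4
  4='eede' goto c→5
  5='eedec' goto d→6
  6='eedecd' goto ·  ←P0
  7='a' goto a→8 b→12 e→14
  8='aa' goto e→9
  9='aae' goto b→10
  10='aaeb' goto e→11
  11='aaebe' goto ·  ←P1
  12='ab' goto e→13
  13='abe' goto ·  ←P2
  14='ae' goto b→15
  15='aeb' goto e→16
  16='aebe' goto ·  ←P3

Failure links (BFS by depth):
  n1('e'): parent n0 fail=0; on 'e' 0 → fail=0;  out ∅∪∅=∅
  n7('a'): parent n0 fail=0; on 'a' 0 → fail=0;  out ∅∪∅=∅
  n2('ee'): parent n1 fail=0; on 'e' 0 → fail=1;  out ∅∪∅=∅
  n8('aa'): parent n7 fail=0; on 'a' 0 → fail=7;  out ∅∪∅=∅
  n12('ab'): parent n7 fail=0; on 'b' 0 → fail=0;  out ∅∪∅=∅
  n14('ae'): parent n7 fail=0; on 'e' 0 → fail=1;  out ∅∪∅=∅
  n3('eed'): parent n2 fail=1; on 'd' 1→0 → fail=0;  out ∅∪∅=∅
  n9('aae'): parent n8 fail=7; on 'e' 7 → fail=14;  out ∅∪∅=∅
  n13('abe'): parent n12 fail=0; on 'e' 0 → fail=1;  out {2}∪∅={2}
  n15('aeb'): parent n14 fail=1; on 'b' 1→0 → fail=0;  out ∅∪∅=∅
  n4('eede'): parent n3 fail=0; on 'e' 0 → fail=1;  out ∅∪∅=∅
  n10('aaeb'): parent n9 fail=14; on 'b' 14 → fail=15;  out ∅∪∅=∅
  n16('aebe'): parent n15 fail=0; on 'e' 0 → fail=1;  out {3}∪∅={3}
  n5('eedec'): parent n4 fail=1; on 'c' 1→0 → fail=0;  out ∅∪∅=∅
  n11('aaebe'): parent n10 fail=15; on 'e' 15 → fail=16;  out {1}∪{3}={1,3}
  n6('eedecd'): parent n5 fail=0; on 'd' 0 → fail=0;  out {0}∪∅={0}

Run:
pos 0 'a': at 7
pos 1 'e': at 14
pos 2 'b': at 15
pos 3 'e': at 16  → match P3@[0:3]
pos 4 'e': at 2 ·f
pos 5 'a': at 7 ·f
pos 6 'e': at 14
pos 7 'e': at 2 ·f
pos 8 'd': at 3
pos 9 'e': at 4
pos 10 'c': at 5
pos 11 'd': at 6  → match P0@[6:11]
pos 12 'e': at 1 ·f
pos 13 'b': at 0 ·f
pos 14 'e': at 1
pos 15 'a': at 7 ·f
pos 16 'a': at 8
pos 17 'e': at 9
pos 18 'b': at 10
pos 19 'e': at 11  → match P1@[15:19],P3@[16:19]
pos 20 'e': at 2 ·f
pos 21 'e': at 2 ·f
pos 22 'd': at 3
pos 23 'e': at 4
pos 24 'c': at 5
pos 25 'd': at 6  → match P0@[20:25]
pos 26 'a': at 7 ·f
pos 27 'e': at 14
pos 28 'e': at 2 ·f
pos 29 'a': at 7 ·f
pos 30 'e': at 14
pos 31 'b': at 15
pos 32 'e': at 16  → match P3@[29:32]
pos 33 'a': at 7 ·f
pos 34 'e': at 14
pos 35 'b': at 15
pos 36 'e': at 16  → match P3@[33:36]
pos 37 'a': at 7 ·f
pos 38 'a': at 8
pos 39 'c': at 0 ·f
pos 40 'a': at 7
pos 41 'a': at 8
pos 42 'b': at 12 ·f
pos 43 'e': at 13  → match P2@[41:43]
pos 44 'a': at 7 ·f
pos 45 'b': at 12
pos 46 'e': at 13  → match P2@[44:46]
pos 47 'a': at 7 ·f
pos 48 'a': at 8
pos 49 'e': at 9
pos 50 'b': at 10
pos 51 'e': at 11  → match P1@[47:51],P3@[48:51]
pos 52 'e': at 2 ·f
pos 53 'e': at 2 ·f
pos 54 'a': at 7 ·f
pos 55 'b': at 12
pos 56 'e': at 13  → match P2@[54:56]
pos 57 'd': at 0 ·f
pos 58 'b': at 0
pos 59 'c': at 0
pos 60 'e': at 1
pos 61 'e': at 2
pos 62 'd': at 3
pos 63 'e': at 4
pos 64 'c': at 5
pos 65 'd': at 6  → match P0@[60:65]
pos 66 'd': at 0 ·f
pos 67 'a': at 7

All matches (sorted): [[3,3],[11,0],[19,1],[19,3],[25,0],[32,3],[36,3],[43,2],[46,2],[51,1],[51,3],[56,2],[65,0]]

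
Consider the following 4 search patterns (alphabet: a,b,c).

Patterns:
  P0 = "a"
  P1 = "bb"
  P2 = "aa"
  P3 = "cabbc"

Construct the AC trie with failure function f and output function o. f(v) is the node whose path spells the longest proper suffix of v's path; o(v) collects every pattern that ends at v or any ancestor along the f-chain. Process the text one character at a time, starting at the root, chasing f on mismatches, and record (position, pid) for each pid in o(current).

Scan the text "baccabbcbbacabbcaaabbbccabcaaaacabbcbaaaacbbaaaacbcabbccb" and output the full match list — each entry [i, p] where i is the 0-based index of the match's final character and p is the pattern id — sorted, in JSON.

Construct AC machine:
Trie (insert patterns):
  n0 'ε': a→1 b→2 c→5
  n1 'a': a→4  ←P0
  n2 'b': b→3
  n3 'bb': ·  ←P1
  n4 'aa': ·  ←P2
  n5 'c': a→6
  n6 'ca': b→7
  n7 'cab': b→8
  n8 'cabb': c→9
  n9 'cabbc': ·  ←P3

Failure links (BFS by depth):
  n1('a'): parent n0 fail=0; on 'a' 0 → fail=0;  out {0}∪∅={0}
  n2('b'): parent n0 fail=0; on 'b' 0 → fail=0;  out ∅∪∅=∅
  n5('c'): parent n0 fail=0; on 'c' 0 → fail=0;  out ∅∪∅=∅
  n3('bb'): parent n2 fail=0; on 'b' 0 → fail=2;  out {1}∪∅={1}
  n4('aa'): parent n1 fail=0; on 'a' 0 → fail=1;  out {2}∪{0}={0,2}
  n6('ca'): parent n5 fail=0; on 'a' 0 → fail=1;  out ∅∪{0}={0}
  n7('cab'): parent n6 fail=1; on 'b' 1→0 → fail=2;  out ∅∪∅=∅
  n8('cabb'): parent n7 fail=2; on 'b' 2 → fail=3;  out ∅∪{1}={1}
  n9('cabbc'): parent n8 fail=3; on 'c' 3→2→0 → fail=5;  out {3}∪∅={3}

Scan:
i=0 'b': node 0→2
i=1 'a': node 2→1 (via fail)  ** P0@[1:1]
i=2 'c': node 1→5 (via fail)
i=3 'c': node 5→5 (via fail)
i=4 'a': node 5→6  ** P0@[4:4]
i=5 'b': node 6→7
i=6 'b': node 7→8  ** P1@[5:6]
i=7 'c': node 8→9  ** P3@[3:7]
i=8 'b': node 9→2 (via fail)
i=9 'b': node 2→3  ** P1@[8:9]
i=10 'a': node 3→1 (via fail)  ** P0@[10:10]
i=11 'c': node 1→5 (via fail)
i=12 'a': node 5→6  ** P0@[12:12]
i=13 'b': node 6→7
i=14 'b': node 7→8  ** P1@[13:14]
i=15 'c': node 8→9  ** P3@[11:15]
i=16 'a': node 9→6 (via fail)  ** P0@[16:16]
i=17 'a': node 6→4 (via fail)  ** P0@[17:17],P2@[16:17]
i=18 'a': node 4→4 (via fail)  ** P0@[18:18],P2@[17:18]
i=19 'b': node 4→2 (via fail)
i=20 'b': node 2→3  ** P1@[19:20]
i=21 'b': node 3→3 (via fail)  ** P1@[20:21]
i=22 'c': node 3→5 (via fail)
i=23 'c': node 5→5 (via fail)
i=24 'a': node 5→6  ** P0@[24:24]
i=25 'b': node 6→7
i=26 'c': node 7→5 (via fail)
i=27 'a': node 5→6  ** P0@[27:27]
i=28 'a': node 6→4 (via fail)  ** P0@[28:28],P2@[27:28]
i=29 'a': node 4→4 (via fail)  ** P0@[29:29],P2@[28:29]
i=30 'a': node 4→4 (via fail)  ** P0@[30:30],P2@[29:30]
i=31 'c': node 4→5 (via fail)
i=32 'a': node 5→6  ** P0@[32:32]
i=33 'b': node 6→7
i=34 'b': node 7→8  ** P1@[33:34]
i=35 'c': node 8→9  ** P3@[31:35]
i=36 'b': node 9→2 (via fail)
i=37 'a': node 2→1 (via fail)  ** P0@[37:37]
i=38 'a': node 1→4  ** P0@[38:38],P2@[37:38]
i=39 'a': node 4→4 (via fail)  ** P0@[39:39],P2@[38:39]
i=40 'a': node 4→4 (via fail)  ** P0@[40:40],P2@[39:40]
i=41 'c': node 4→5 (via fail)
i=42 'b': node 5→2 (via fail)
i=43 'b': node 2→3  ** P1@[42:43]
i=44 'a': node 3→1 (via fail)  ** P0@[44:44]
i=45 'a': node 1→4  ** P0@[45:45],P2@[44:45]
i=46 'a': node 4→4 (via fail)  ** P0@[46:46],P2@[45:46]
i=47 'a': node 4→4 (via fail)  ** P0@[47:47],P2@[46:47]
i=48 'c': node 4→5 (via fail)
i=49 'b': node 5→2 (via fail)
i=50 'c': node 2→5 (via fail)
i=51 'a': node 5→6  ** P0@[51:51]
i=52 'b': node 6→7
i=53 'b': node 7→8  ** P1@[52:53]
i=54 'c': node 8→9  ** P3@[50:54]
i=55 'c': node 9→5 (via fail)
i=56 'b': node 5→2 (via fail)

All matches (sorted): [[1,0],[4,0],[6,1],[7,3],[9,1],[10,0],[12,0],[14,1],[15,3],[16,0],[17,0],[17,2],[18,0],[18,2],[20,1],[21,1],[24,0],[27,0],[28,0],[28,2],[29,0],[29,2],[30,0],[30,2],[32,0],[34,1],[35,3],[37,0],[38,0],[38,2],[39,0],[39,2],[40,0],[40,2],[43,1],[44,0],[45,0],[45,2],[46,0],[46,2],[47,0],[47,2],[51,0],[53,1],[54,3]]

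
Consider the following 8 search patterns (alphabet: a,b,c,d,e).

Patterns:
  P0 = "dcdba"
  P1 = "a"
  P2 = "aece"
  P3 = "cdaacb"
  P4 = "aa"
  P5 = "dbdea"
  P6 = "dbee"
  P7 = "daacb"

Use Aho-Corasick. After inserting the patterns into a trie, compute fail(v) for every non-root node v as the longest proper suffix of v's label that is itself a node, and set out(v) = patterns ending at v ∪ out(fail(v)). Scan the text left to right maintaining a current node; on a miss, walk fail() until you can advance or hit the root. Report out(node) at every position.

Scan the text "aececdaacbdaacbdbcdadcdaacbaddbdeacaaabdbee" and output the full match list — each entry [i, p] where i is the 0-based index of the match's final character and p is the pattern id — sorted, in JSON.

Build automaton:
Trie (insert patterns):
  0='ε' goto a→6 c→10 d→1
  1='d' goto a→23 b→17 c→2
  2='dc' goto d→3
  3='dcd' goto b→4
  4='dcdb' goto a→5
  5='dcdba' goto ·  ←P0
  6='a' goto a→16 e→7  ←P1
  7='ae' goto c→8
  8='aec' goto e→9
  9='aece' goto ·  ←P2
  10='c' goto d→11
  11='cd' goto a→12
  12='cda' goto a→13
  13='cdaa' goto c→14
  14='cdaac' goto b→15
  15='cdaacb' goto ·  ←P3
  16='aa' goto ·  ←P4
  17='db' goto d→18 e→21
  18='dbd' goto e→19
  19='dbde' goto a→20
  20='dbdea' goto ·  ←P5
  21='dbe' goto e→22
  22='dbee' goto ·  ←P6
  23='da' goto a→24
  24='daa' goto c→25
  25='daac' goto b→26
  26='daacb' goto ·  ←P7

Failure links (BFS by depth):
  fail(1) 'd': from fail(0)=0 chase 'd': 0 ⇒ 0;  out=∅∪out(0)=∅
  fail(6) 'a': from fail(0)=0 chase 'a': 0 ⇒ 0;  out={1}∪out(0)={1}
  fail(10) 'c': from fail(0)=0 chase 'c': 0 ⇒ 0;  out=∅∪out(0)=∅
  fail(2) 'dc': from fail(1)=0 chase 'c': 0 ⇒ 10;  out=∅∪out(10)=∅
  fail(7) 'ae': from fail(6)=0 chase 'e': 0 ⇒ 0;  out=∅∪out(0)=∅
  fail(11) 'cd': from fail(10)=0 chase 'd': 0 ⇒ 1;  out=∅∪out(1)=∅
  fail(16) 'aa': from fail(6)=0 chase 'a': 0 ⇒ 6;  out={4}∪out(6)={1,4}
  fail(17) 'db': from fail(1)=0 chase 'b': 0 ⇒ 0;  out=∅∪out(0)=∅
  fail(23) 'da': from fail(1)=0 chase 'a': 0 ⇒ 6;  out=∅∪out(6)={1}
  fail(3) 'dcd': from fail(2)=10 chase 'd': 10 ⇒ 11;  out=∅∪out(11)=∅
  fail(8) 'aec': from fail(7)=0 chase 'c': 0 ⇒ 10;  out=∅∪out(10)=∅
  fail(12) 'cda': from fail(11)=1 chase 'a': 1 ⇒ 23;  out=∅∪out(23)={1}
  fail(18) 'dbd': from fail(17)=0 chase 'd': 0 ⇒ 1;  out=∅∪out(1)=∅
  fail(21) 'dbe': from fail(17)=0 chase 'e': 0 ⇒ 0;  out=∅∪out(0)=∅
  fail(24) 'daa': from fail(23)=6 chase 'a': 6 ⇒ 16;  out=∅∪out(16)={1,4}
  fail(4) 'dcdb': from fail(3)=11 chase 'b': 11→1 ⇒ 17;  out=∅∪out(17)=∅
  fail(9) 'aece': from fail(8)=10 chase 'e': 10→0 ⇒ 0;  out={2}∪out(0)={2}
  fail(13) 'cdaa': from fail(12)=23 chase 'a': 23 ⇒ 24;  out=∅∪out(24)={1,4}
  fail(19) 'dbde': from fail(18)=1 chase 'e': 1→0 ⇒ 0;  out=∅∪out(0)=∅
  fail(22) 'dbee': from fail(21)=0 chase 'e': 0 ⇒ 0;  out={6}∪out(0)={6}
  fail(25) 'daac': from fail(24)=16 chase 'c': 16→6→0 ⇒ 10;  out=∅∪out(10)=∅
  fail(5) 'dcdba': from fail(4)=17 chase 'a': 17→0 ⇒ 6;  out={0}∪out(6)={0,1}
  fail(14) 'cdaac': from fail(13)=24 chase 'c': 24 ⇒ 25;  out=∅∪out(25)=∅
  fail(20) 'dbdea': from fail(19)=0 chase 'a': 0 ⇒ 6;  out={5}∪out(6)={1,5}
  fail(26) 'daacb': from fail(25)=10 chase 'b': 10→0 ⇒ 0;  out={7}∪out(0)={7}
  fail(15) 'cdaacb': from fail(14)=25 chase 'b': 25 ⇒ 26;  out={3}∪out(26)={3,7}

Run:
[0] read 'a'  n0⇒n6  ** P1@[0:0]
[1] read 'e'  n6⇒n7
[2] read 'c'  n7⇒n8
[3] read 'e'  n8⇒n9  ** P2@[0:3]
[4] read 'c'  n9⇒n10 (fail-walked)
[5] read 'd'  n10⇒n11
[6] read 'a'  n11⇒n12  ** P1@[6:6]
[7] read 'a'  n12⇒n13  ** P1@[7:7],P4@[6:7]
[8] read 'c'  n13⇒n14
[9] read 'b'  n14⇒n15  ** P3@[4:9],P7@[5:9]
[10] read 'd'  n15⇒n1 (fail-walked)
[11] read 'a'  n1⇒n23  ** P1@[11:11]
[12] read 'a'  n23⇒n24  ** P1@[12:12],P4@[11:12]
[13] read 'c'  n24⇒n25
[14] read 'b'  n25⇒n26  ** P7@[10:14]
[15] read 'd'  n26⇒n1 (fail-walked)
[16] read 'b'  n1⇒n17
[17] read 'c'  n17⇒n10 (fail-walked)
[18] read 'd'  n10⇒n11
[19] read 'a'  n11⇒n12  ** P1@[19:19]
[20] read 'd'  n12⇒n1 (fail-walked)
[21] read 'c'  n1⇒n2
[22] read 'd'  n2⇒n3
[23] read 'a'  n3⇒n12 (fail-walked)  ** P1@[23:23]
[24] read 'a'  n12⇒n13  ** P1@[24:24],P4@[23:24]
[25] read 'c'  n13⇒n14
[26] read 'b'  n14⇒n15  ** P3@[21:26],P7@[22:26]
[27] read 'a'  n15⇒n6 (fail-walked)  ** P1@[27:27]
[28] read 'd'  n6⇒n1 (fail-walked)
[29] read 'd'  n1⇒n1 (fail-walked)
[30] read 'b'  n1⇒n17
[31] read 'd'  n17⇒n18
[32] read 'e'  n18⇒n19
[33] read 'a'  n19⇒n20  ** P1@[33:33],P5@[29:33]
[34] read 'c'  n20⇒n10 (fail-walked)
[35] read 'a'  n10⇒n6 (fail-walked)  ** P1@[35:35]
[36] read 'a'  n6⇒n16  ** P1@[36:36],P4@[35:36]
[37] read 'a'  n16⇒n16 (fail-walked)  ** P1@[37:37],P4@[36:37]
[38] read 'b'  n16⇒n0 (fail-walked)
[39] read 'd'  n0⇒n1
[40] read 'b'  n1⇒n17
[41] read 'e'  n17⇒n21
[42] read 'e'  n21⇒n22  ** P6@[39:42]

Matches: [[0,1],[3,2],[6,1],[7,1],[7,4],[9,3],[9,7],[11,1],[12,1],[12,4],[14,7],[19,1],[23,1],[24,1],[24,4],[26,3],[26,7],[27,1],[33,1],[33,5],[35,1],[36,1],[36,4],[37,1],[37,4],[42,6]]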